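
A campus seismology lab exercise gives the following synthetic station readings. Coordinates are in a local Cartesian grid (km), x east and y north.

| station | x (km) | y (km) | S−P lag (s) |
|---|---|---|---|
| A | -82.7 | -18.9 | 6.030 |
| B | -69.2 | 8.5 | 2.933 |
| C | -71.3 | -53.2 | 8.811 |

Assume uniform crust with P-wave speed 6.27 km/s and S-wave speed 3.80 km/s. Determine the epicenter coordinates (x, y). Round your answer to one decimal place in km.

Distance from S−P lag: d = Δt · v_P v_S / (v_P − v_S) = Δt · (6.27·3.80)/(6.27−3.80) ≈ 9.6462·Δt.
So d_A = 58.17, d_B = 28.29, d_C = 84.99 km.
Circle about each station: (x + 82.7)² + (y + 18.9)² = 58.17²; (x + 69.2)² + (y − 8.5)² = 28.29²; (x + 71.3)² + (y + 53.2)² = 84.99².
Subtracting the A equation from the B and C equations removes the quadratic terms:
27.0 x + 54.8 y = 247.81
22.8 x − 68.6 y = -3122.12
Solving the 2×2 system: x ≈ -49.7, y ≈ 29.0 km.

-49.7 km east, 29.0 km north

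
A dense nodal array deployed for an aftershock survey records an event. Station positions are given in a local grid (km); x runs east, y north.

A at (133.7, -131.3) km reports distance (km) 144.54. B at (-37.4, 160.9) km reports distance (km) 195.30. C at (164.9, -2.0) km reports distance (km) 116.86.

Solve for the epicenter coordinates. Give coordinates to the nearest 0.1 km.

Circle about each station: (x − 133.7)² + (y + 131.3)² = 144.54²; (x + 37.4)² + (y − 160.9)² = 195.30²; (x − 164.9)² + (y + 2.0)² = 116.86².
Subtracting pairs of circle equations eliminates x²+y² and gives linear equations (the radical axes):
-342.2 x + 584.4 y = -25078.09
62.4 x + 258.6 y = -683.82
Solving the 2×2 system: x ≈ 48.7, y ≈ -14.4 km.
Check against A (with the unrounded x, y): √((x − 133.7)²+(y + 131.3)²) = 144.54 ≈ 144.54 km. ✓

(48.7, -14.4)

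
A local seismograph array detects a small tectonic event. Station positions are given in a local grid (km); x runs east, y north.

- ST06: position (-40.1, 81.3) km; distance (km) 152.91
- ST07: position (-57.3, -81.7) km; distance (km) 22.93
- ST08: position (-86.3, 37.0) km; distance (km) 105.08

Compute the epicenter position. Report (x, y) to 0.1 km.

(-75.3, -67.5)

Circle about each station: (x + 40.1)² + (y − 81.3)² = 152.91²; (x + 57.3)² + (y + 81.7)² = 22.93²; (x + 86.3)² + (y − 37.0)² = 105.08².
Subtracting pairs of circle equations eliminates x²+y² and gives linear equations (the radical axes):
-34.4 x − 326.0 y = 24596.16
-92.4 x − 88.6 y = 12938.65
Solving the 2×2 system: x ≈ -75.3, y ≈ -67.5 km.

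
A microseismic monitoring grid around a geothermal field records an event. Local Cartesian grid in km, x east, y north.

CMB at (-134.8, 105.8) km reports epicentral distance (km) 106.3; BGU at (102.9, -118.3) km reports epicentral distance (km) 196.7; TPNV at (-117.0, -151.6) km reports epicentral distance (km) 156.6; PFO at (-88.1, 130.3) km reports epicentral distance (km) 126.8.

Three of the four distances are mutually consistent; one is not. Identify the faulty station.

BGU

Solve using three stations at a time. Using CMB, TPNV, PFO (subtract circle equations pairwise → linear system) gives (x, y) ≈ (-103.0, 4.4).
Distances from that point to each station vs reported:
  CMB: calculated 106.3 vs reported 106.3 → residual 0.0 km
  BGU: calculated 239.7 vs reported 196.7 → residual 43.0 km
  TPNV: calculated 156.6 vs reported 156.6 → residual 0.0 km
  PFO: calculated 126.8 vs reported 126.8 → residual 0.0 km
CMB, TPNV, PFO are mutually consistent (residuals ≈ 0); BGU is off by 43.0 km.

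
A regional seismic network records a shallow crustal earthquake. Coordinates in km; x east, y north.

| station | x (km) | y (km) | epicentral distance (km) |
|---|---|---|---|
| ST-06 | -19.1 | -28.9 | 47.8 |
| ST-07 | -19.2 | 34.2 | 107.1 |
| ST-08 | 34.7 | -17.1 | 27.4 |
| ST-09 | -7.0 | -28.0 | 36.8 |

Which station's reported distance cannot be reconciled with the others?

Solve using three stations at a time. Using ST-06, ST-08, ST-09 (subtract circle equations pairwise → linear system) gives (x, y) ≈ (26.5, -43.3).
Distances from that point to each station vs reported:
  ST-06: calculated 47.8 vs reported 47.8 → residual 0.0 km
  ST-07: calculated 90.0 vs reported 107.1 → residual 17.1 km
  ST-08: calculated 27.4 vs reported 27.4 → residual 0.0 km
  ST-09: calculated 36.8 vs reported 36.8 → residual 0.0 km
ST-06, ST-08, ST-09 are mutually consistent (residuals ≈ 0); ST-07 is off by 17.1 km.

ST-07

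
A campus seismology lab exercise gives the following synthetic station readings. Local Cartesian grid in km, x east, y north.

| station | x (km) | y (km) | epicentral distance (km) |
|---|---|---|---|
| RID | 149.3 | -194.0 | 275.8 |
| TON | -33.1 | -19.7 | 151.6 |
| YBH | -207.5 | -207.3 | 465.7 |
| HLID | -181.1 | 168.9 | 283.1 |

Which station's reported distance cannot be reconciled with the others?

Solve using three stations at a time. Using RID, TON, HLID (subtract circle equations pairwise → linear system) gives (x, y) ≈ (85.9, 74.5).
Distances from that point to each station vs reported:
  RID: calculated 275.9 vs reported 275.8 → residual 0.1 km
  TON: calculated 151.7 vs reported 151.6 → residual 0.1 km
  YBH: calculated 406.8 vs reported 465.7 → residual 58.9 km
  HLID: calculated 283.2 vs reported 283.1 → residual 0.1 km
RID, TON, HLID are mutually consistent (residuals ≈ 0); YBH is off by 58.9 km.

YBH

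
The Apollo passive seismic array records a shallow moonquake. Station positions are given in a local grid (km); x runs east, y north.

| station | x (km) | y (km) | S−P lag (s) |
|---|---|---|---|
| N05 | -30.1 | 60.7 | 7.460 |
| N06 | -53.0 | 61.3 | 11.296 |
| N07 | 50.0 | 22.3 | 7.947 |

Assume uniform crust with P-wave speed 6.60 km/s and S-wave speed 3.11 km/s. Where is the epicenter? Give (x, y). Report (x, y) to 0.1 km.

Distance from S−P lag: d = Δt · v_P v_S / (v_P − v_S) = Δt · (6.60·3.11)/(6.60−3.11) ≈ 5.8814·Δt.
So d_N05 = 43.88, d_N06 = 66.44, d_N07 = 46.74 km.
Circle about each station: (x + 30.1)² + (y − 60.7)² = 43.88²; (x + 53.0)² + (y − 61.3)² = 66.44²; (x − 50.0)² + (y − 22.3)² = 46.74².
Subtracting pairs of circle equations eliminates x²+y² and gives linear equations (the radical axes):
-45.8 x + 1.2 y = -512.63
160.2 x − 76.8 y = -1852.38
Solving the 2×2 system: x ≈ 12.5, y ≈ 50.2 km.

x ≈ 12.5 km, y ≈ 50.2 km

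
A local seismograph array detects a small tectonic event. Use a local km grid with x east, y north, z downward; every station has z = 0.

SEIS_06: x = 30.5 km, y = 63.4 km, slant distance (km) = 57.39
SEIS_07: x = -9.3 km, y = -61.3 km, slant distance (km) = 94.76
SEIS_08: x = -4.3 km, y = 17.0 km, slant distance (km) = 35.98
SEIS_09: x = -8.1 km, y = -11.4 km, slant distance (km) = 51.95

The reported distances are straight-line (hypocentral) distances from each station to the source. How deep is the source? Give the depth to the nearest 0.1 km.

34.0 km

Each station gives a sphere (x−x_i)² + (y−y_i)² + z² = d_i² (stations at z=0).
Subtracting the SEIS_06 sphere from SEIS_07 and SEIS_08: z² cancels, leaving linear equations in x and y:
-79.6 x − 249.4 y = -6791.48
-69.6 x − 92.8 y = -2643.27
Solving: x ≈ 2.907, y ≈ 26.304 km (keep extra digits for the depth step; rounded: 2.9, 26.3).
Then from the SEIS_06 sphere: z² = 57.39² − (x − 30.5)² − (y − 63.4)² with x = 2.907, y = 26.304, so z ≈ 34.002 ≈ 34.0 km.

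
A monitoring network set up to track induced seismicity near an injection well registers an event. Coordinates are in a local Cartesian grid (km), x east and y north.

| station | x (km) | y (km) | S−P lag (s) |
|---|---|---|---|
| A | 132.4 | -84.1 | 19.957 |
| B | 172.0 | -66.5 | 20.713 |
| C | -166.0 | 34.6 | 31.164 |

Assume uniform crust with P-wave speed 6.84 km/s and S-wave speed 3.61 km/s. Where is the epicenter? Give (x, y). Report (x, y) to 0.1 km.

Distance from S−P lag: d = Δt · v_P v_S / (v_P − v_S) = Δt · (6.84·3.61)/(6.84−3.61) ≈ 7.6447·Δt.
So d_A = 152.57, d_B = 158.34, d_C = 238.24 km.
Circle about each station: (x − 132.4)² + (y + 84.1)² = 152.57²; (x − 172.0)² + (y + 66.5)² = 158.34²; (x + 166.0)² + (y − 34.6)² = 238.24².
Subtracting the A equation from the B and C equations removes the quadratic terms:
79.2 x + 35.2 y = 7609.73
-596.8 x + 237.4 y = -29330.10
Solving the 2×2 system: x ≈ 71.3, y ≈ 55.7 km.
Check against A (with the unrounded x, y): √((x − 132.4)²+(y + 84.1)²) = 152.59 ≈ 152.57 km. ✓

x ≈ 71.3 km, y ≈ 55.7 km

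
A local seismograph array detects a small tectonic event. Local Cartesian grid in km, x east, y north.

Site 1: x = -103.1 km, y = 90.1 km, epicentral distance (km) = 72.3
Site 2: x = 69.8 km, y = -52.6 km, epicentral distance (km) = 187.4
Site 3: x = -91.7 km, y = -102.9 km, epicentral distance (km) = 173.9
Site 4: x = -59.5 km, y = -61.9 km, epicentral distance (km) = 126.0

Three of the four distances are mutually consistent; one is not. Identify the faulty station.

Site 2

Solve using three stations at a time. Using Site 1, Site 3, Site 4 (subtract circle equations pairwise → linear system) gives (x, y) ≈ (-36.4, 62.0).
Distances from that point to each station vs reported:
  Site 1: calculated 72.4 vs reported 72.3 → residual 0.1 km
  Site 2: calculated 156.3 vs reported 187.4 → residual 31.1 km
  Site 3: calculated 173.9 vs reported 173.9 → residual 0.0 km
  Site 4: calculated 126.0 vs reported 126.0 → residual 0.0 km
Site 1, Site 3, Site 4 are mutually consistent (residuals ≈ 0); Site 2 is off by 31.1 km.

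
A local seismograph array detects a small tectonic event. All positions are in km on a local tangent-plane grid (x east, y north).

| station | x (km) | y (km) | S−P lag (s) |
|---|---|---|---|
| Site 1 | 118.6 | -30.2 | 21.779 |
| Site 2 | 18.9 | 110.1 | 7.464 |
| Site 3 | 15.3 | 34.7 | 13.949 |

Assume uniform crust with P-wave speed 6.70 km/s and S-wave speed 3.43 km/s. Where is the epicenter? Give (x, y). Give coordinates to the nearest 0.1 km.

71.1 km east, 115.3 km north

Distance from S−P lag: d = Δt · v_P v_S / (v_P − v_S) = Δt · (6.70·3.43)/(6.70−3.43) ≈ 7.0278·Δt.
So d_Site 1 = 153.06, d_Site 2 = 52.46, d_Site 3 = 98.03 km.
Circle about each station: (x − 118.6)² + (y + 30.2)² = 153.06²; (x − 18.9)² + (y − 110.1)² = 52.46²; (x − 15.3)² + (y − 34.7)² = 98.03².
Subtracting the Site 1 equation from the Site 2 and Site 3 equations removes the quadratic terms:
-199.4 x + 280.6 y = 18176.53
-206.6 x + 129.8 y = 277.66
Solving the 2×2 system: x ≈ 71.1, y ≈ 115.3 km.
Check against Site 1 (with the unrounded x, y): √((x − 118.6)²+(y + 30.2)²) = 153.06 ≈ 153.06 km. ✓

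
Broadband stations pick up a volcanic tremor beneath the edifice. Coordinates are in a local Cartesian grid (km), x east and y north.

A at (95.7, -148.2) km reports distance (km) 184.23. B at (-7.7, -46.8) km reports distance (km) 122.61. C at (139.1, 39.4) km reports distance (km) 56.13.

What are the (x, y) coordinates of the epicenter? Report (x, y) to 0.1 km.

x ≈ 83.1 km, y ≈ 35.6 km

Circle about each station: (x − 95.7)² + (y + 148.2)² = 184.23²; (x + 7.7)² + (y + 46.8)² = 122.61²; (x − 139.1)² + (y − 39.4)² = 56.13².
Subtracting the A equation from the B and C equations removes the quadratic terms:
-206.8 x + 202.8 y = -9964.72
86.8 x + 375.2 y = 20569.56
Solving the 2×2 system: x ≈ 83.1, y ≈ 35.6 km.
Check against A (with the unrounded x, y): √((x − 95.7)²+(y + 148.2)²) = 184.23 ≈ 184.23 km. ✓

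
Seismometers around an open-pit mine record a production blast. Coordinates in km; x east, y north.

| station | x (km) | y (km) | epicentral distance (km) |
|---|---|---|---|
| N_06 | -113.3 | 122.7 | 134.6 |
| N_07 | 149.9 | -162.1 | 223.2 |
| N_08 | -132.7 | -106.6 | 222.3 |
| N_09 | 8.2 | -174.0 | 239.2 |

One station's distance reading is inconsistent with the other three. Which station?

Solve using three stations at a time. Using N_06, N_08, N_09 (subtract circle equations pairwise → linear system) gives (x, y) ≈ (8.4, 65.2).
Distances from that point to each station vs reported:
  N_06: calculated 134.6 vs reported 134.6 → residual 0.0 km
  N_07: calculated 267.8 vs reported 223.2 → residual 44.6 km
  N_08: calculated 222.3 vs reported 222.3 → residual 0.0 km
  N_09: calculated 239.2 vs reported 239.2 → residual 0.0 km
N_06, N_08, N_09 are mutually consistent (residuals ≈ 0); N_07 is off by 44.6 km.

N_07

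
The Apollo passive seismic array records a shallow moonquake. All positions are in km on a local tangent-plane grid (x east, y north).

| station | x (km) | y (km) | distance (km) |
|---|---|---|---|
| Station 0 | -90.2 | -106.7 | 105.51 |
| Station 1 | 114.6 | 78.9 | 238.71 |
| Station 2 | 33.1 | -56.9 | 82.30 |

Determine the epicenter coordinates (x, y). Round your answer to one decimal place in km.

(11.1, -136.2)

Circle about each station: (x + 90.2)² + (y + 106.7)² = 105.51²; (x − 114.6)² + (y − 78.9)² = 238.71²; (x − 33.1)² + (y + 56.9)² = 82.30².
Subtracting the Station 0 equation from the Station 1 and Station 2 equations removes the quadratic terms:
409.6 x + 371.2 y = -46012.66
246.6 x + 99.6 y = -10828.64
Solving the 2×2 system: x ≈ 11.1, y ≈ -136.2 km.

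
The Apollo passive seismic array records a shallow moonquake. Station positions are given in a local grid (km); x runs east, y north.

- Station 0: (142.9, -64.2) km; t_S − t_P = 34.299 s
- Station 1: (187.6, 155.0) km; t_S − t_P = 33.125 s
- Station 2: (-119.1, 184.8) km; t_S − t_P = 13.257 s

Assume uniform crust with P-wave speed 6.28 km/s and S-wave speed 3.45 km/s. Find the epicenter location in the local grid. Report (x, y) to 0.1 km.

-60.4 km east, 102.0 km north

Distance from S−P lag: d = Δt · v_P v_S / (v_P − v_S) = Δt · (6.28·3.45)/(6.28−3.45) ≈ 7.6558·Δt.
So d_Station 0 = 262.59, d_Station 1 = 253.60, d_Station 2 = 101.49 km.
Circle about each station: (x − 142.9)² + (y + 64.2)² = 262.59²; (x − 187.6)² + (y − 155.0)² = 253.60²; (x + 119.1)² + (y − 184.8)² = 101.49².
Subtracting the Station 0 equation from the Station 1 and Station 2 equations removes the quadratic terms:
89.4 x + 438.4 y = 39317.26
-524.0 x + 498.0 y = 82447.09
Solving the 2×2 system: x ≈ -60.4, y ≈ 102.0 km.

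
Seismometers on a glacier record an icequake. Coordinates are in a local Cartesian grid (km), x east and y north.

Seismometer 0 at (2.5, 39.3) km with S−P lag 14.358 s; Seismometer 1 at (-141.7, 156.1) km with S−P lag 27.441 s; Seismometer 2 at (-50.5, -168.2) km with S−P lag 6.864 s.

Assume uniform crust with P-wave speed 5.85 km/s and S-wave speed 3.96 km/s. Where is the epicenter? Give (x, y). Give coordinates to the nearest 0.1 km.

Distance from S−P lag: d = Δt · v_P v_S / (v_P − v_S) = Δt · (5.85·3.96)/(5.85−3.96) ≈ 12.2571·Δt.
So d_Seismometer 0 = 175.99, d_Seismometer 1 = 336.35, d_Seismometer 2 = 84.13 km.
Circle about each station: (x − 2.5)² + (y − 39.3)² = 175.99²; (x + 141.7)² + (y − 156.1)² = 336.35²; (x + 50.5)² + (y + 168.2)² = 84.13².
Subtracting the Seismometer 0 equation from the Seismometer 1 and Seismometer 2 equations removes the quadratic terms:
-288.4 x + 233.6 y = -39263.48
-106.0 x − 415.0 y = 53185.37
Solving the 2×2 system: x ≈ 26.8, y ≈ -135.0 km.

26.8 km east, -135.0 km north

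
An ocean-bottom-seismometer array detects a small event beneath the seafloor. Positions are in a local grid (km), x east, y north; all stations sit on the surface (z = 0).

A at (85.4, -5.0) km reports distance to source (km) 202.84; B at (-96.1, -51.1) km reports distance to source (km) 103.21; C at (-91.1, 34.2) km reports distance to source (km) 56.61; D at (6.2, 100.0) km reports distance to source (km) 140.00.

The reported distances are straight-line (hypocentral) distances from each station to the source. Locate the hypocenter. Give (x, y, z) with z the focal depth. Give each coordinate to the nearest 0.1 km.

Each station gives a sphere (x−x_i)² + (y−y_i)² + z² = d_i² (stations at z=0).
Subtracting the A sphere from B and C: z² cancels, leaving linear equations in x and y:
-363.0 x − 92.2 y = 35020.02
-353.0 x + 78.4 y = 40090.06
Solving: x ≈ -105.594, y ≈ 35.908 km (keep extra digits for the depth step; rounded: -105.6, 35.9).
Then from the A sphere: z² = 202.84² − (x − 85.4)² − (y + 5.0)² with x = -105.594, y = 35.908, so z ≈ 54.698 ≈ 54.7 km.

(-105.6, 35.9, 54.7)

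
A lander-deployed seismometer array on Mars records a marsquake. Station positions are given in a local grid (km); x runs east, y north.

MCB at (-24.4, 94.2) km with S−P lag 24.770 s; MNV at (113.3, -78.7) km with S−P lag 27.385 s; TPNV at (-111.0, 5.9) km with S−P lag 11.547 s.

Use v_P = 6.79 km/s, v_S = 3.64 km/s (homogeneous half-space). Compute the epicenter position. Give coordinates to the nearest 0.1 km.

-101.5 km east, -84.2 km north

Distance from S−P lag: d = Δt · v_P v_S / (v_P − v_S) = Δt · (6.79·3.64)/(6.79−3.64) ≈ 7.8462·Δt.
So d_MCB = 194.35, d_MNV = 214.87, d_TPNV = 90.60 km.
Circle about each station: (x + 24.4)² + (y − 94.2)² = 194.35²; (x − 113.3)² + (y + 78.7)² = 214.87²; (x + 111.0)² + (y − 5.9)² = 90.60².
Subtracting the MCB equation from the MNV and TPNV equations removes the quadratic terms:
275.4 x − 345.8 y = 1164.39
-173.2 x − 176.6 y = 32450.37
Solving the 2×2 system: x ≈ -101.5, y ≈ -84.2 km.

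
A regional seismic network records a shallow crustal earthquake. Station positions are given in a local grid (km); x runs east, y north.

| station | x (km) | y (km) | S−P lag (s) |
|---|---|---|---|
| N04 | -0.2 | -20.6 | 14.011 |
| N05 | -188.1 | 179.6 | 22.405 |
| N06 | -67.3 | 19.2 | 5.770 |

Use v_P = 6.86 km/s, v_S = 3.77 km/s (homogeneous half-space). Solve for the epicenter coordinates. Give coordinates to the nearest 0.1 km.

Distance from S−P lag: d = Δt · v_P v_S / (v_P − v_S) = Δt · (6.86·3.77)/(6.86−3.77) ≈ 8.3696·Δt.
So d_N04 = 117.27, d_N05 = 187.52, d_N06 = 48.29 km.
Circle about each station: (x + 0.2)² + (y + 20.6)² = 117.27²; (x + 188.1)² + (y − 179.6)² = 187.52²; (x + 67.3)² + (y − 19.2)² = 48.29².
Subtracting pairs of circle equations eliminates x²+y² and gives linear equations (the radical axes):
-375.8 x + 400.4 y = 45801.87
-134.2 x + 79.6 y = 15893.86
Solving the 2×2 system: x ≈ -114.1, y ≈ 7.3 km.

(-114.1, 7.3)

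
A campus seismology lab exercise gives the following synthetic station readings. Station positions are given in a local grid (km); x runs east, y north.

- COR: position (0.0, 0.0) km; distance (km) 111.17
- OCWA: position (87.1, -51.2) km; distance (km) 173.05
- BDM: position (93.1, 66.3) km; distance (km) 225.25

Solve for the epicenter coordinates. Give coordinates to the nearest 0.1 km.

Circle about each station: x² + y² = 111.17²; (x − 87.1)² + (y + 51.2)² = 173.05²; (x − 93.1)² + (y − 66.3)² = 225.25².
Subtracting pairs of circle equations eliminates x²+y² and gives linear equations (the radical axes):
174.2 x − 102.4 y = -7379.68
186.2 x + 132.6 y = -25315.49
Solving the 2×2 system: x ≈ -84.7, y ≈ -72.0 km.
Check against COR (with the unrounded x, y): √(x²+y²) = 111.16 ≈ 111.17 km. ✓

-84.7 km east, -72.0 km north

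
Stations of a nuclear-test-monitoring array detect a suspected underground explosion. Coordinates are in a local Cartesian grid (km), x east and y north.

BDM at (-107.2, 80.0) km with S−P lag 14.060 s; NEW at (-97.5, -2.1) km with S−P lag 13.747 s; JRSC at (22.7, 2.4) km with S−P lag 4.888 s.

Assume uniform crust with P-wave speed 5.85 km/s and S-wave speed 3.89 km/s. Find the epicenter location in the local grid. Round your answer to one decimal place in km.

Distance from S−P lag: d = Δt · v_P v_S / (v_P − v_S) = Δt · (5.85·3.89)/(5.85−3.89) ≈ 11.6105·Δt.
So d_BDM = 163.24, d_NEW = 159.61, d_JRSC = 56.75 km.
Circle about each station: (x + 107.2)² + (y − 80.0)² = 163.24²; (x + 97.5)² + (y + 2.1)² = 159.61²; (x − 22.7)² + (y − 2.4)² = 56.75².
Subtracting pairs of circle equations eliminates x²+y² and gives linear equations (the radical axes):
19.4 x − 164.2 y = -7209.23
259.8 x − 155.2 y = 6055.95
Solving the 2×2 system: x ≈ 53.3, y ≈ 50.2 km.

53.3 km east, 50.2 km north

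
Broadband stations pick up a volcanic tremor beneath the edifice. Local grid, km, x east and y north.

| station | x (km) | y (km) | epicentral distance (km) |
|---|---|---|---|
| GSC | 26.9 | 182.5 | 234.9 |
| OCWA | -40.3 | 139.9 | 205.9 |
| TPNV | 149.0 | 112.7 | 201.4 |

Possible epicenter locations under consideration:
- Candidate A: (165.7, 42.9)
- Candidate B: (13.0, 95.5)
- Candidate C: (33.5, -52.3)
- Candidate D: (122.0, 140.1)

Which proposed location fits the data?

For each candidate, compare |candidate − station| to the reported distance:
Candidate A: residuals GSC 38.0, OCWA 21.8, TPNV 129.6 → max 129.6 km
Candidate B: residuals GSC 146.8, OCWA 136.5, TPNV 64.3 → max 146.8 km
Candidate C: residuals GSC 0.0, OCWA 0.0, TPNV 0.0 → max 0.0 km
Candidate D: residuals GSC 130.8, OCWA 43.6, TPNV 162.9 → max 162.9 km
Only Candidate C has all residuals ≈ 0.

Candidate C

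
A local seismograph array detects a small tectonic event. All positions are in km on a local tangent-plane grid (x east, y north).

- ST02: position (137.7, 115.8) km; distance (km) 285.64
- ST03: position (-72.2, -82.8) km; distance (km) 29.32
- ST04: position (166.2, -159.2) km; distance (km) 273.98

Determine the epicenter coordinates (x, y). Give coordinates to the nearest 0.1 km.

(-88.6, -58.5)

Circle about each station: (x − 137.7)² + (y − 115.8)² = 285.64²; (x + 72.2)² + (y + 82.8)² = 29.32²; (x − 166.2)² + (y + 159.2)² = 273.98².
Subtracting the ST02 equation from the ST03 and ST04 equations removes the quadratic terms:
-419.8 x − 397.2 y = 60428.30
57.0 x − 550.0 y = 27121.32
Solving the 2×2 system: x ≈ -88.6, y ≈ -58.5 km.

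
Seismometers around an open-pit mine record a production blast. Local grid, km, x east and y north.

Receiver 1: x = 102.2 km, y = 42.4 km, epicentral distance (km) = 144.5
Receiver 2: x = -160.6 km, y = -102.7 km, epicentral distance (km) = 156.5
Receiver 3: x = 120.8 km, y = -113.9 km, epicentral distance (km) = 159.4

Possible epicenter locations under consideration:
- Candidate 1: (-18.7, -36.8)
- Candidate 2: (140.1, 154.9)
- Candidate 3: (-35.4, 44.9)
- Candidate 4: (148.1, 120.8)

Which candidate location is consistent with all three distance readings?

Candidate 1

For each candidate, compare |candidate − station| to the reported distance:
Candidate 1: residuals Receiver 1 0.0, Receiver 2 0.0, Receiver 3 0.0 → max 0.0 km
Candidate 2: residuals Receiver 1 25.8, Receiver 2 239.5, Receiver 3 110.1 → max 239.5 km
Candidate 3: residuals Receiver 1 6.9, Receiver 2 37.0, Receiver 3 63.3 → max 63.3 km
Candidate 4: residuals Receiver 1 53.7, Receiver 2 224.6, Receiver 3 76.9 → max 224.6 km
Only Candidate 1 has all residuals ≈ 0.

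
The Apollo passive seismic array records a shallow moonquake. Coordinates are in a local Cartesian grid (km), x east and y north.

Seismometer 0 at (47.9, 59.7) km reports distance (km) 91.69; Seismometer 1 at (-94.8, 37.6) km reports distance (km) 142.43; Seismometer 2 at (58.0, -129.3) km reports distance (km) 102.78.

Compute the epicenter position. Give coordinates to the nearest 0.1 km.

x ≈ 30.4 km, y ≈ -30.3 km

Circle about each station: (x − 47.9)² + (y − 59.7)² = 91.69²; (x + 94.8)² + (y − 37.6)² = 142.43²; (x − 58.0)² + (y + 129.3)² = 102.78².
Subtracting pairs of circle equations eliminates x²+y² and gives linear equations (the radical axes):
-285.4 x − 44.2 y = -7336.95
20.2 x − 378.0 y = 12067.32
Solving the 2×2 system: x ≈ 30.4, y ≈ -30.3 km.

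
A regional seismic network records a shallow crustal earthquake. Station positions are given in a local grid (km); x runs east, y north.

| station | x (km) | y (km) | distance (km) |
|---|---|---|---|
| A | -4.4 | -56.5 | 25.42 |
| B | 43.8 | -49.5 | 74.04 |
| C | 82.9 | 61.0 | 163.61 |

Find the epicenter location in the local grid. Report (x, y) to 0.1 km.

Circle about each station: (x + 4.4)² + (y + 56.5)² = 25.42²; (x − 43.8)² + (y + 49.5)² = 74.04²; (x − 82.9)² + (y − 61.0)² = 163.61².
Subtracting pairs of circle equations eliminates x²+y² and gives linear equations (the radical axes):
96.4 x + 14.0 y = -3678.67
174.6 x + 235.0 y = -18740.26
Solving the 2×2 system: x ≈ -29.8, y ≈ -57.6 km.

x ≈ -29.8 km, y ≈ -57.6 km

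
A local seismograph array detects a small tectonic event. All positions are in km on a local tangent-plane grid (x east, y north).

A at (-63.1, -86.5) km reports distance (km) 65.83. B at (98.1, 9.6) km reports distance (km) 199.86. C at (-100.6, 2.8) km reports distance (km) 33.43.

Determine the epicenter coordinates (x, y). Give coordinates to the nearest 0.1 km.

-97.7 km east, -30.5 km north

Circle about each station: (x + 63.1)² + (y + 86.5)² = 65.83²; (x − 98.1)² + (y − 9.6)² = 199.86²; (x + 100.6)² + (y − 2.8)² = 33.43².
Subtracting the A equation from the B and C equations removes the quadratic terms:
322.4 x + 192.2 y = -37358.52
-75.0 x + 178.6 y = 1880.36
Solving the 2×2 system: x ≈ -97.7, y ≈ -30.5 km.
Check against A (with the unrounded x, y): √((x + 63.1)²+(y + 86.5)²) = 65.83 ≈ 65.83 km. ✓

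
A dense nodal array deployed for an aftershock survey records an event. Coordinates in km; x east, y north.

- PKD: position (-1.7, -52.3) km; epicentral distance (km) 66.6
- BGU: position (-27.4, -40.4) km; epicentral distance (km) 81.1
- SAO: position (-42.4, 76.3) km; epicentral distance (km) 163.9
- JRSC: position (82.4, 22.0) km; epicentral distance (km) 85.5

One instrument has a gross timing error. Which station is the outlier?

PKD

Solve using three stations at a time. Using BGU, SAO, JRSC (subtract circle equations pairwise → linear system) gives (x, y) ≈ (51.8, -57.8).
Distances from that point to each station vs reported:
  PKD: calculated 53.8 vs reported 66.6 → residual 12.8 km
  BGU: calculated 81.1 vs reported 81.1 → residual 0.0 km
  SAO: calculated 163.9 vs reported 163.9 → residual 0.0 km
  JRSC: calculated 85.5 vs reported 85.5 → residual 0.0 km
BGU, SAO, JRSC are mutually consistent (residuals ≈ 0); PKD is off by 12.8 km.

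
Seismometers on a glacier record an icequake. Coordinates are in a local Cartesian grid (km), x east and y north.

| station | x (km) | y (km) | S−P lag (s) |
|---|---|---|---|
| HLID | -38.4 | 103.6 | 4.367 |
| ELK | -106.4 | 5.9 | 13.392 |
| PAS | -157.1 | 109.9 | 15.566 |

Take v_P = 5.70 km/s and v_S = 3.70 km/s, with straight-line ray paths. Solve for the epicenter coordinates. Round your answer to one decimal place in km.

Distance from S−P lag: d = Δt · v_P v_S / (v_P − v_S) = Δt · (5.70·3.70)/(5.70−3.70) ≈ 10.5450·Δt.
So d_HLID = 46.05, d_ELK = 141.22, d_PAS = 164.14 km.
Circle about each station: (x + 38.4)² + (y − 103.6)² = 46.05²; (x + 106.4)² + (y − 5.9)² = 141.22²; (x + 157.1)² + (y − 109.9)² = 164.14².
Subtracting the HLID equation from the ELK and PAS equations removes the quadratic terms:
-136.0 x − 195.4 y = -18674.24
-237.4 x + 12.6 y = -270.44
Solving the 2×2 system: x ≈ 6.0, y ≈ 91.4 km.
Check against HLID (with the unrounded x, y): √((x + 38.4)²+(y − 103.6)²) = 46.04 ≈ 46.05 km. ✓

(6.0, 91.4)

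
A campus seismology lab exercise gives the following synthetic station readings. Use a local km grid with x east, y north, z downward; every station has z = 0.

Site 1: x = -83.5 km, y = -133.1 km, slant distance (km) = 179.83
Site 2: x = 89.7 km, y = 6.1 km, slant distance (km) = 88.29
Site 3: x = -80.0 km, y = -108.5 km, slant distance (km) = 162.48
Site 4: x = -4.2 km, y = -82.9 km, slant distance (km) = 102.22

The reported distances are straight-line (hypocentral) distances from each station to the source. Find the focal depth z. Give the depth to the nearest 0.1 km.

depth ≈ 66.6 km

Each station gives a sphere (x−x_i)² + (y−y_i)² + z² = d_i² (stations at z=0).
Subtracting the Site 1 sphere from Site 2 and Site 3: z² cancels, leaving linear equations in x and y:
346.4 x + 278.4 y = 7939.14
7.0 x + 49.2 y = -576.53
Solving: x ≈ 36.512, y ≈ -16.913 km (keep extra digits for the depth step; rounded: 36.5, -16.9).
Then from the Site 1 sphere: z² = 179.83² − (x + 83.5)² − (y + 133.1)² with x = 36.512, y = -16.913, so z ≈ 66.607 ≈ 66.6 km.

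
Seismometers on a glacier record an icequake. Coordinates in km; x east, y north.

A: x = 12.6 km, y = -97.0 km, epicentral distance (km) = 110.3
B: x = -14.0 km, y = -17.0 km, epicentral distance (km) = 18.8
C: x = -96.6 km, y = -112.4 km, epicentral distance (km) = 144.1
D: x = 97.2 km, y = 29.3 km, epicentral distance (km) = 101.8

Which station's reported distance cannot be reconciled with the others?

Solve using three stations at a time. Using B, C, D (subtract circle equations pairwise → linear system) gives (x, y) ≈ (2.3, -7.6).
Distances from that point to each station vs reported:
  A: calculated 90.0 vs reported 110.3 → residual 20.3 km
  B: calculated 18.8 vs reported 18.8 → residual 0.0 km
  C: calculated 144.1 vs reported 144.1 → residual 0.0 km
  D: calculated 101.8 vs reported 101.8 → residual 0.0 km
B, C, D are mutually consistent (residuals ≈ 0); A is off by 20.3 km.

A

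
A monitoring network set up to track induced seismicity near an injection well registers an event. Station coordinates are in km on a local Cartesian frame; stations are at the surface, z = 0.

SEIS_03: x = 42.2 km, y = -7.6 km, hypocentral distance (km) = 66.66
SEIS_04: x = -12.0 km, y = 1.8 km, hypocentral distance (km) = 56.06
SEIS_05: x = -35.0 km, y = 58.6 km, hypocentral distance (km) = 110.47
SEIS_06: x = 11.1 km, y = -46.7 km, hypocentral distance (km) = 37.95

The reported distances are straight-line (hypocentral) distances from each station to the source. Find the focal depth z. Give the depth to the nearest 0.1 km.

z ≈ 34.6 km

Each station gives a sphere (x−x_i)² + (y−y_i)² + z² = d_i² (stations at z=0).
Subtracting the SEIS_03 sphere from SEIS_04 and SEIS_05: z² cancels, leaving linear equations in x and y:
-108.4 x + 18.8 y = -390.53
-154.4 x + 132.4 y = -4939.71
Solving: x ≈ -3.595, y ≈ -41.501 km (keep extra digits for the depth step; rounded: -3.6, -41.5).
Then from the SEIS_03 sphere: z² = 66.66² − (x − 42.2)² − (y + 7.6)² with x = -3.595, y = -41.501, so z ≈ 34.599 ≈ 34.6 km.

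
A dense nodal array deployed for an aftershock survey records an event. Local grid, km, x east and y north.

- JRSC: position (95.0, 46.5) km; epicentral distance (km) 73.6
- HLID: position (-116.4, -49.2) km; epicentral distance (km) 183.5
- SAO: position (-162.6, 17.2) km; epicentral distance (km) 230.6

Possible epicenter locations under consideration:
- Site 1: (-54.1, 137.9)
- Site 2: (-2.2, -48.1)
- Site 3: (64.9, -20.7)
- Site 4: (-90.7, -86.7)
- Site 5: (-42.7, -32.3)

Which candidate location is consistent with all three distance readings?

Site 3

For each candidate, compare |candidate − station| to the reported distance:
Site 1: residuals JRSC 101.3, HLID 13.7, SAO 68.3 → max 101.3 km
Site 2: residuals JRSC 62.0, HLID 69.3, SAO 57.4 → max 69.3 km
Site 3: residuals JRSC 0.0, HLID 0.0, SAO 0.0 → max 0.0 km
Site 4: residuals JRSC 154.9, HLID 138.0, SAO 104.2 → max 154.9 km
Site 5: residuals JRSC 85.1, HLID 107.9, SAO 100.9 → max 107.9 km
Only Site 3 has all residuals ≈ 0.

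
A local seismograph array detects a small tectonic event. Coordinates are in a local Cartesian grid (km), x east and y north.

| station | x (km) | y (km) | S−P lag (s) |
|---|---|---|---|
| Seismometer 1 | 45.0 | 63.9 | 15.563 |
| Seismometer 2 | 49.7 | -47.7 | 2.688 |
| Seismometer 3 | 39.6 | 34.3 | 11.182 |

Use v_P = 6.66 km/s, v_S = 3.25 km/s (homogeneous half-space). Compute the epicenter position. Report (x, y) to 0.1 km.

Distance from S−P lag: d = Δt · v_P v_S / (v_P − v_S) = Δt · (6.66·3.25)/(6.66−3.25) ≈ 6.3475·Δt.
So d_Seismometer 1 = 98.79, d_Seismometer 2 = 17.06, d_Seismometer 3 = 70.98 km.
Circle about each station: (x − 45.0)² + (y − 63.9)² = 98.79²; (x − 49.7)² + (y + 47.7)² = 17.06²; (x − 39.6)² + (y − 34.3)² = 70.98².
Subtracting the Seismometer 1 equation from the Seismometer 2 and Seismometer 3 equations removes the quadratic terms:
9.4 x − 223.2 y = 8105.59
-10.8 x − 59.2 y = 1357.74
Solving the 2×2 system: x ≈ 59.6, y ≈ -33.8 km.
Check against Seismometer 1 (with the unrounded x, y): √((x − 45.0)²+(y − 63.9)²) = 98.79 ≈ 98.79 km. ✓

x ≈ 59.6 km, y ≈ -33.8 km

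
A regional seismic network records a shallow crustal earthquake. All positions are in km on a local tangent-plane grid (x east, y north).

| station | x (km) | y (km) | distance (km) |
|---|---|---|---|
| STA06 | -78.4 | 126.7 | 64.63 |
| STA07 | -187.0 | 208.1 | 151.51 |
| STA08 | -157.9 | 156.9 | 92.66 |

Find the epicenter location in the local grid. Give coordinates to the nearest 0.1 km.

(-116.1, 74.2)

Circle about each station: (x + 78.4)² + (y − 126.7)² = 64.63²; (x + 187.0)² + (y − 208.1)² = 151.51²; (x + 157.9)² + (y − 156.9)² = 92.66².
Subtracting pairs of circle equations eliminates x²+y² and gives linear equations (the radical axes):
-217.2 x + 162.8 y = 37296.92
-159.0 x + 60.4 y = 22941.73
Solving the 2×2 system: x ≈ -116.1, y ≈ 74.2 km.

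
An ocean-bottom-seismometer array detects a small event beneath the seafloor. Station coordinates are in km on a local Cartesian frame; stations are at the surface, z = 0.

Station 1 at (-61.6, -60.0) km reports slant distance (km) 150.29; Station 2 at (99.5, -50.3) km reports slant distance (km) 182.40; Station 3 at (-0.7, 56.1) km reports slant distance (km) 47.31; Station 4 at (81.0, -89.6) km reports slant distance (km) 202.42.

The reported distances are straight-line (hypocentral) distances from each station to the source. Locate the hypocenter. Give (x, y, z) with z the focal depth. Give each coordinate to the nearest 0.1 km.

(-22.4, 81.1, 33.8)

Each station gives a sphere (x−x_i)² + (y−y_i)² + z² = d_i² (stations at z=0).
Subtracting the Station 1 sphere from Station 2 and Station 3: z² cancels, leaving linear equations in x and y:
322.2 x + 19.4 y = -5646.90
121.8 x + 232.2 y = 16101.99
Solving: x ≈ -22.409, y ≈ 81.100 km (keep extra digits for the depth step; rounded: -22.4, 81.1).
Then from the Station 1 sphere: z² = 150.29² − (x + 61.6)² − (y + 60.0)² with x = -22.409, y = 81.100, so z ≈ 33.793 ≈ 33.8 km.
Check against Station 4 (with the unrounded solution): distance 202.42 ≈ 202.42 km. ✓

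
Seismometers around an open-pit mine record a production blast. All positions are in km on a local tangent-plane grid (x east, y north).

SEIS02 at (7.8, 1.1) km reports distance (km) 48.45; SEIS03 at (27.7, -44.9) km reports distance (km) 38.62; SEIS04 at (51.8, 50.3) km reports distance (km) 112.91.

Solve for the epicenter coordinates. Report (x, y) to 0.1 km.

-10.9 km east, -43.6 km north

Circle about each station: (x − 7.8)² + (y − 1.1)² = 48.45²; (x − 27.7)² + (y + 44.9)² = 38.62²; (x − 51.8)² + (y − 50.3)² = 112.91².
Subtracting the SEIS02 equation from the SEIS03 and SEIS04 equations removes the quadratic terms:
39.8 x − 92.0 y = 3577.15
88.0 x + 98.4 y = -5249.99
Solving the 2×2 system: x ≈ -10.9, y ≈ -43.6 km.
Check against SEIS02 (with the unrounded x, y): √((x − 7.8)²+(y − 1.1)²) = 48.46 ≈ 48.45 km. ✓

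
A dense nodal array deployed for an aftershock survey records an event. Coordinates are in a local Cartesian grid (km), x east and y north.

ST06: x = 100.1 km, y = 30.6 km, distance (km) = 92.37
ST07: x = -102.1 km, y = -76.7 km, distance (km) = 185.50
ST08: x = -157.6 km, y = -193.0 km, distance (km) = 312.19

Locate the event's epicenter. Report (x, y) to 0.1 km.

x ≈ 15.2 km, y ≈ 67.0 km

Circle about each station: (x − 100.1)² + (y − 30.6)² = 92.37²; (x + 102.1)² + (y + 76.7)² = 185.50²; (x + 157.6)² + (y + 193.0)² = 312.19².
Subtracting the ST06 equation from the ST07 and ST08 equations removes the quadratic terms:
-404.4 x − 214.6 y = -20527.10
-515.4 x − 447.2 y = -37799.99
Solving the 2×2 system: x ≈ 15.2, y ≈ 67.0 km.
Check against ST06 (with the unrounded x, y): √((x − 100.1)²+(y − 30.6)²) = 92.37 ≈ 92.37 km. ✓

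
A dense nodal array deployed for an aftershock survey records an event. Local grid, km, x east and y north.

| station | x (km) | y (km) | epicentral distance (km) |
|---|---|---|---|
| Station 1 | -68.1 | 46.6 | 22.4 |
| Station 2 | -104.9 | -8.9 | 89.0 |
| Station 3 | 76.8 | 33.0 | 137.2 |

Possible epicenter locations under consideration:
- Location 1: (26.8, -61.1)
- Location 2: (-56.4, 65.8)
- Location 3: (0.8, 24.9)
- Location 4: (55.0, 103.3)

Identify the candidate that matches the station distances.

For each candidate, compare |candidate − station| to the reported distance:
Location 1: residuals Station 1 121.1, Station 2 52.7, Station 3 30.6 → max 121.1 km
Location 2: residuals Station 1 0.1, Station 2 0.1, Station 3 0.0 → max 0.1 km
Location 3: residuals Station 1 49.8, Station 2 22.0, Station 3 60.8 → max 60.8 km
Location 4: residuals Station 1 113.1, Station 2 106.3, Station 3 63.6 → max 113.1 km
Only Location 2 has all residuals ≈ 0.

Location 2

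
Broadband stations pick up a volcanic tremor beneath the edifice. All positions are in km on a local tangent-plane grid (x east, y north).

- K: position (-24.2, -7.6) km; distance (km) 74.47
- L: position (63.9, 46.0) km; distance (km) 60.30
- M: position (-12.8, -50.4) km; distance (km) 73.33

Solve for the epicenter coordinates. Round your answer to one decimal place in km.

Circle about each station: (x + 24.2)² + (y + 7.6)² = 74.47²; (x − 63.9)² + (y − 46.0)² = 60.30²; (x + 12.8)² + (y + 50.4)² = 73.33².
Subtracting the K equation from the L and M equations removes the quadratic terms:
176.2 x + 107.2 y = 7465.50
22.8 x − 85.6 y = 2229.09
Solving the 2×2 system: x ≈ 50.1, y ≈ -12.7 km.

x ≈ 50.1 km, y ≈ -12.7 km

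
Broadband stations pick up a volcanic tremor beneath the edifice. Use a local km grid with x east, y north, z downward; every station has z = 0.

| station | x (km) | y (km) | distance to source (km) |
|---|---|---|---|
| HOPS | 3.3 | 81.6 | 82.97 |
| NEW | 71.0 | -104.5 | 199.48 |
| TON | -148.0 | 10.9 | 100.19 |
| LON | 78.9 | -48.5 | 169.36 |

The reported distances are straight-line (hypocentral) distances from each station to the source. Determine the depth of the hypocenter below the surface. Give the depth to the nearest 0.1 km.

Each station gives a sphere (x−x_i)² + (y−y_i)² + z² = d_i² (stations at z=0).
Subtracting the HOPS sphere from NEW and TON: z² cancels, leaving linear equations in x and y:
135.4 x − 372.2 y = -23616.45
-302.6 x − 141.4 y = 12199.34
Solving: x ≈ -59.799, y ≈ 41.697 km (keep extra digits for the depth step; rounded: -59.8, 41.7).
Then from the HOPS sphere: z² = 82.97² − (x − 3.3)² − (y − 81.6)² with x = -59.799, y = 41.697, so z ≈ 36.198 ≈ 36.2 km.

36.2 km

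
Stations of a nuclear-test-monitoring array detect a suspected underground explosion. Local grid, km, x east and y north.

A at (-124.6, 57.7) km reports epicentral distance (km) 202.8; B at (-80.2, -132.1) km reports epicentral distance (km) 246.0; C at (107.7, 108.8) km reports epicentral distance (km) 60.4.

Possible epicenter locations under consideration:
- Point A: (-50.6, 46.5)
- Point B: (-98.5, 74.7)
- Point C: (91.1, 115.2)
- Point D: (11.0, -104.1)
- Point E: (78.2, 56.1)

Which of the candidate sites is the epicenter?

Point E

For each candidate, compare |candidate − station| to the reported distance:
Point A: residuals A 128.0, B 65.0, C 109.7 → max 128.0 km
Point B: residuals A 171.7, B 38.4, C 148.6 → max 171.7 km
Point C: residuals A 20.4, B 54.8, C 42.6 → max 54.8 km
Point D: residuals A 8.3, B 150.6, C 173.4 → max 173.4 km
Point E: residuals A 0.0, B 0.0, C 0.0 → max 0.0 km
Only Point E has all residuals ≈ 0.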